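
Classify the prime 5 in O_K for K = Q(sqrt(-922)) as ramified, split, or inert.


K = Q(sqrt(-922)). Since d mod 4 = 2, disc(K) = -3688.
Check p | disc: -3688 mod 5 = 2.
p does not divide disc. Compute Legendre symbol (d/p):
3^((5-1)/2) mod 5 = -1
(d/p) = -1, so p is inert: (p) stays prime with e=1, f=2, g=1.
Therefore p is inert.

inert


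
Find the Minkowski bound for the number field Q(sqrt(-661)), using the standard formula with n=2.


d = -661, d mod 4 = 3, so disc(K) = 4d = -2644; |disc(K)| = 2644
Imaginary quadratic field, so n = 2, s = r2 = 1, r1 = 0
M = (n!/n^n) * (4/pi)^s * sqrt(|disc(K)|) = (2!/2^2) * (4/pi)^1 * sqrt(2644)
= 0.5 * 1.273240 * 51.419841
= 32.7349

32.7349


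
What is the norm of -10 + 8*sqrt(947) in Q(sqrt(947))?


N(a + b*sqrt(d)) = a^2 - d*b^2
= (-10)^2 - (947)*(8)^2
= 100 - 60608
= -60508

-60508


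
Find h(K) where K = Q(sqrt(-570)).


K = Q(sqrt(-570)). d mod 4 = 2, so D = disc(K) = 4d = -2280
h(K) equals the number of primitive reduced positive-definite forms (a, b, c) = a*x^2 + b*x*y + c*y^2 with b^2 - 4ac = D,
where reduced means |b| <= a <= c, with b >= 0 whenever |b| = a or a = c, and primitive means gcd(a, b, c) = 1.
Reduced forces 3a^2 <= |D| = 2280, so 1 <= a <= 27; b must have the parity of D, and c = (b^2 - D)/(4a) must be an integer >= a.
Enumerate a = 1..27, b in [-a, a]:
  a=1: (1, 0, 570)  [1]
  a=2: (2, 0, 285)  [1]
  a=3: (3, 0, 190)  [1]
  a=4: none
  a=5: (5, 0, 114)  [1]
  a=6: (6, 0, 95)  [1]
  a=7: (7, -4, 82), (7, 4, 82)  [2]
  a=8..9: none
  a=10: (10, 0, 57)  [1]
  a=11..13: none
  a=14: (14, -4, 41), (14, 4, 41)  [2]
  a=15: (15, 0, 38)  [1]
  a=16: none
  a=17: (17, -10, 35), (17, 10, 35)  [2]
  a=18: none
  a=19: (19, 0, 30)  [1]
  a=20: none
  a=21: (21, -18, 31), (21, 18, 31)  [2]
  a=22..27: none
Total reduced forms: 1 + 1 + 1 + 1 + 1 + 2 + 1 + 2 + 1 + 2 + 1 + 2 = 16
h = 16

16


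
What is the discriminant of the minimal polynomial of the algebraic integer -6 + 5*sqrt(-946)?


The element -6 + 5*sqrt(-946) has minimal polynomial:
x^2 + 12*x + 23686
Discriminant = (12)^2 - 4*(23686)
= 144 - 94744
= -94600

-94600


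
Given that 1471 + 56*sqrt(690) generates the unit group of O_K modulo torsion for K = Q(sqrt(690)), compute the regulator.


epsilon = 1471 + 56*sqrt(690)
= 2941.9997
R = ln(2941.9997)
= 7.9868

7.9868


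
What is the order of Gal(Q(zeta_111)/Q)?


|Gal(Q(zeta_111)/Q)| = phi(111)
= 72

72


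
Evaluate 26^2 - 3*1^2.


x^2 - d*y^2
= 26^2 - 3*1^2
= 676 - 3
= 673

673


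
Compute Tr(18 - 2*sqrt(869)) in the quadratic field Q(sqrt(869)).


Tr(a + b*sqrt(d)) = (a + b*sqrt(d)) + (a - b*sqrt(d)) = 2a
= 2 * (18)
= 36

36


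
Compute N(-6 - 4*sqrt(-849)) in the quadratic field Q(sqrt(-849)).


N(a + b*sqrt(d)) = a^2 - d*b^2
= (-6)^2 - (-849)*(-4)^2
= 36 + 13584
= 13620

13620


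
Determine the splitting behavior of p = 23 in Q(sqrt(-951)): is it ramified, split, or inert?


K = Q(sqrt(-951)). Since d mod 4 = 1, disc(K) = -951.
Check p | disc: -951 mod 23 = 15.
p does not divide disc. Compute Legendre symbol (d/p):
15^((23-1)/2) mod 23 = -1
(d/p) = -1, so p is inert: (p) stays prime with e=1, f=2, g=1.
Therefore p is inert.

inert


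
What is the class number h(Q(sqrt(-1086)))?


K = Q(sqrt(-1086)). d mod 4 = 2, so D = disc(K) = 4d = -4344
h(K) equals the number of primitive reduced positive-definite forms (a, b, c) = a*x^2 + b*x*y + c*y^2 with b^2 - 4ac = D,
where reduced means |b| <= a <= c, with b >= 0 whenever |b| = a or a = c, and primitive means gcd(a, b, c) = 1.
Reduced forces 3a^2 <= |D| = 4344, so 1 <= a <= 38; b must have the parity of D, and c = (b^2 - D)/(4a) must be an integer >= a.
Enumerate a = 1..38, b in [-a, a]:
  a=1: (1, 0, 1086)  [1]
  a=2: (2, 0, 543)  [1]
  a=3: (3, 0, 362)  [1]
  a=4: none
  a=5: (5, -4, 218), (5, 4, 218)  [2]
  a=6: (6, 0, 181)  [1]
  a=7..9: none
  a=10: (10, -4, 109), (10, 4, 109)  [2]
  a=11: (11, -10, 101), (11, 10, 101)  [2]
  a=12..14: none
  a=15: (15, -6, 73), (15, 6, 73)  [2]
  a=16: none
  a=17: (17, -12, 66), (17, 12, 66)  [2]
  a=18: none
  a=19: (19, -8, 58), (19, 8, 58)  [2]
  a=20..21: none
  a=22: (22, -12, 51), (22, 12, 51)  [2]
  a=23: (23, -16, 50), (23, 16, 50)  [2]
  a=24: none
  a=25: (25, -16, 46), (25, 16, 46)  [2]
  a=26..28: none
  a=29: (29, -8, 38), (29, 8, 38)  [2]
  a=30: (30, -24, 41), (30, 24, 41)  [2]
  a=31..32: none
  a=33: (33, -12, 34), (33, 12, 34)  [2]
  a=34..38: none
Total reduced forms: 1 + 1 + 1 + 2 + 1 + 2 + 2 + 2 + 2 + 2 + 2 + 2 + 2 + 2 + 2 + 2 = 28
h = 28

28


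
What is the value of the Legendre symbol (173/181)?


p = 181 is prime, so compute (173/181) with the reciprocity algorithm (Jacobi-symbol steps: pull out 2s via (2/n), flip via reciprocity, reduce):
  reciprocity: (173/181) -> +(181/173)
  reduce: (8/173)
  pull out 2: (2/173) = -1  (since 173 mod 8 = 5)
  pull out 2: (2/173) = -1  (since 173 mod 8 = 5)
  pull out 2: (2/173) = -1  (since 173 mod 8 = 5)
  (1/173) = 1
Product of signs = -1
(173/181) = -1

-1


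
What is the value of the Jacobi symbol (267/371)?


Compute (267/371) via quadratic reciprocity:
  reciprocity: (267/371) -> -(371/267)
  reduce: (104/267)
  pull out 2: (2/267) = -1  (since 267 mod 8 = 3)
  pull out 2: (2/267) = -1  (since 267 mod 8 = 3)
  pull out 2: (2/267) = -1  (since 267 mod 8 = 3)
  reciprocity: (13/267) -> +(267/13)
  reduce: (7/13)
  reciprocity: (7/13) -> +(13/7)
  reduce: (6/7)
  pull out 2: (2/7) = +1  (since 7 mod 8 = 7)
  reciprocity: (3/7) -> -(7/3)
  reduce: (1/3)
  (1/3) = 1
Product of signs = -1

-1


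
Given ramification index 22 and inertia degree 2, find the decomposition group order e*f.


|D_P| = e * f
= 22 * 2
= 44

44


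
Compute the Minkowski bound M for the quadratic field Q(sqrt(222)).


d = 222, d mod 4 = 2, so disc(K) = 4d = 888; |disc(K)| = 888
Real quadratic field, so n = 2, s = r2 = 0, r1 = 2
M = (n!/n^n) * (4/pi)^s * sqrt(|disc(K)|) = (2!/2^2) * (4/pi)^0 * sqrt(888)
= 0.5 * 1.000000 * 29.799329
= 14.8997

14.8997


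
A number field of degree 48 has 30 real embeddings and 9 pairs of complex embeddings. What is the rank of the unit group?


By Dirichlet's unit theorem:
rank = r1 + r2 - 1
= 30 + 9 - 1
= 38

38


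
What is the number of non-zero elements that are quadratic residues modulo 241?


For prime p, the number of non-zero quadratic residues is (p-1)/2.
= (241-1)/2
= 120

120


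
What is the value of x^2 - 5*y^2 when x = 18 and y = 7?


x^2 - d*y^2
= 18^2 - 5*7^2
= 324 - 245
= 79

79


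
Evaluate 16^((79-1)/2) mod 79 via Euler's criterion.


p = 79 is prime and the exponent is (p-1)/2 = 39, so by Euler's criterion 16^39 = (16/79) = +1 or -1 mod 79.
Compute by square-and-multiply:
  39 = 32 + 4 + 2 + 1 (binary 100111)
  Repeated squaring mod 79: 16^1 = 16, 16^2 = 19, 16^4 = 45, 16^8 = 50, 16^16 = 51, 16^32 = 73
  16^39 = 16^32 * 16^4 * 16^2 * 16^1 = 73 * 45 * 19 * 16 mod 79
    73 * 45 = 3285 = 46 mod 79
    46 * 19 = 874 = 5 mod 79
    5 * 16 = 80 = 1 mod 79
  16^39 = 1 mod 79
Result 1: 16 is a quadratic residue mod 79.
16^39 mod 79 = 1

1


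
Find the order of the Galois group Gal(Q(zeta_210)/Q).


|Gal(Q(zeta_210)/Q)| = phi(210)
= 48

48


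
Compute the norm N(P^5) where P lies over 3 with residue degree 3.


N(P^a) = p^(a*f)
= 3^(5*3)
= 3^15
= 14348907

14348907


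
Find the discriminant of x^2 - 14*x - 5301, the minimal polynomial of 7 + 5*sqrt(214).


The element 7 + 5*sqrt(214) has minimal polynomial:
x^2 - 14*x - 5301
Discriminant = (-14)^2 - 4*(-5301)
= 196 + 21204
= 21400

21400


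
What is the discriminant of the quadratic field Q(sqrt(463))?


For K = Q(sqrt(d)) with d squarefree: disc(K) = d if d = 1 mod 4, and disc(K) = 4d if d = 2 or 3 mod 4.
Here d = 463, and d mod 4 = 3.
d = 3 mod 4, not 1 (O_K = Z[sqrt(d)]), so disc(K) = 4d = 4 * (463) = 1852

1852


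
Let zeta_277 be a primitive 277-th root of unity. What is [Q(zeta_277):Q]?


The degree equals Euler's totient phi(277).
277 = 277
phi(277) = 276

276


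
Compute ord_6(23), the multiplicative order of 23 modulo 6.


We want ord_6(23), the smallest k >= 1 with 23^k = 1 mod 6.
n = 6 = 2 * 3, phi(6) = 2; the order divides phi(n).
Divisors of 2: 1, 2
Repeated squaring mod 6: 23^1 = 5, 23^2 = 1
Test divisors in increasing order:
  k=1: 23^1 = 5 mod 6
  k=2: 23^2 = 1 mod 6  <- first divisor giving 1
Order = 2

2


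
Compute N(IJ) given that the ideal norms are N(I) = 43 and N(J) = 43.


N(IJ) = N(I) * N(J)
= 43 * 43
= 1849

1849


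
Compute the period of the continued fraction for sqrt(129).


Run the CF algorithm for sqrt(129).
a_0 = floor(sqrt(129)) = 11; set m_0=0, q_0=1.
Recurrence: m' = q*a - m,  q' = (d - m'^2)/q,  a' = floor((a_0 + m')/q').
  step 1: m=11, q=8, a=2
  step 2: m=5, q=13, a=1
  step 3: m=8, q=5, a=3
  step 4: m=7, q=16, a=1
  step 5: m=9, q=3, a=6
  step 6: m=9, q=16, a=1
  step 7: m=7, q=5, a=3
  step 8: m=8, q=13, a=1
  step 9: m=5, q=8, a=2
  step 10: m=11, q=1, a=22
a_10 = 2*a_0 = 22, so the period closes here.
sqrt(129) = [11; 2, 1, 3, 1, 6, 1, 3, 1, 2, 22]
Period length = 10

10


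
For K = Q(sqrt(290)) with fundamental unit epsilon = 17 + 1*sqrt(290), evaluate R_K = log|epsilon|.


epsilon = 17 + 1*sqrt(290)
= 34.0294
R = ln(34.0294)
= 3.5272

3.5272


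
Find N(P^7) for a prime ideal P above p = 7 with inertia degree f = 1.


N(P^a) = p^(a*f)
= 7^(7*1)
= 7^7
= 823543

823543


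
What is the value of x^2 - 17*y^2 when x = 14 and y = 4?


x^2 - d*y^2
= 14^2 - 17*4^2
= 196 - 272
= -76

-76


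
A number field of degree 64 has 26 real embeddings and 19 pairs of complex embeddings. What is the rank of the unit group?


By Dirichlet's unit theorem:
rank = r1 + r2 - 1
= 26 + 19 - 1
= 44

44


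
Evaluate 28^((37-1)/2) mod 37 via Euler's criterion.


p = 37 is prime and the exponent is (p-1)/2 = 18, so by Euler's criterion 28^18 = (28/37) = +1 or -1 mod 37.
Compute by square-and-multiply:
  18 = 16 + 2 (binary 10010)
  Repeated squaring mod 37: 28^1 = 28, 28^2 = 7, 28^4 = 12, 28^8 = 33, 28^16 = 16
  28^18 = 28^16 * 28^2 = 16 * 7 mod 37
    16 * 7 = 112 = 1 mod 37
  28^18 = 1 mod 37
Result 1: 28 is a quadratic residue mod 37.
28^18 mod 37 = 1

1


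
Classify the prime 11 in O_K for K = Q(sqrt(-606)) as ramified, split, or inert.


K = Q(sqrt(-606)). Since d mod 4 = 2, disc(K) = -2424.
Check p | disc: -2424 mod 11 = 7.
p does not divide disc. Compute Legendre symbol (d/p):
10^((11-1)/2) mod 11 = -1
(d/p) = -1, so p is inert: (p) stays prime with e=1, f=2, g=1.
Therefore p is inert.

inert


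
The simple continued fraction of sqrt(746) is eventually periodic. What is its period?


Run the CF algorithm for sqrt(746).
a_0 = floor(sqrt(746)) = 27; set m_0=0, q_0=1.
Recurrence: m' = q*a - m,  q' = (d - m'^2)/q,  a' = floor((a_0 + m')/q').
  step 1: m=27, q=17, a=3
  step 2: m=24, q=10, a=5
  step 3: m=26, q=7, a=7
  step 4: m=23, q=31, a=1
  step 5: m=8, q=22, a=1
  step 6: m=14, q=25, a=1
  step 7: m=11, q=25, a=1
  step 8: m=14, q=22, a=1
  step 9: m=8, q=31, a=1
  step 10: m=23, q=7, a=7
  step 11: m=26, q=10, a=5
  step 12: m=24, q=17, a=3
  step 13: m=27, q=1, a=54
a_13 = 2*a_0 = 54, so the period closes here.
sqrt(746) = [27; 3, 5, 7, 1, 1, 1, 1, 1, 1, 7, 5, 3, 54]
Period length = 13

13


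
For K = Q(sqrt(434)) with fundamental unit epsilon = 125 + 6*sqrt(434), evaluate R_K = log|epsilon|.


epsilon = 125 + 6*sqrt(434)
= 249.9960
R = ln(249.9960)
= 5.5214

5.5214


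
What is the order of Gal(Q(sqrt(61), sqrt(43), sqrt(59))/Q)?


The 3 square roots of distinct primes are multiplicatively independent over Q,
so [K:Q] = 2^3 and Gal(K/Q) is isomorphic to (Z/2Z)^3.
|Gal| = 2^3 = 8

8


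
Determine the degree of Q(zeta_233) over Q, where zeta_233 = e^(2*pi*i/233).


The degree equals Euler's totient phi(233).
233 = 233
phi(233) = 232

232


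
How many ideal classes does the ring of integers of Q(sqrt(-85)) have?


K = Q(sqrt(-85)). d mod 4 = 3, so D = disc(K) = 4d = -340
h(K) equals the number of primitive reduced positive-definite forms (a, b, c) = a*x^2 + b*x*y + c*y^2 with b^2 - 4ac = D,
where reduced means |b| <= a <= c, with b >= 0 whenever |b| = a or a = c, and primitive means gcd(a, b, c) = 1.
Reduced forces 3a^2 <= |D| = 340, so 1 <= a <= 10; b must have the parity of D, and c = (b^2 - D)/(4a) must be an integer >= a.
Enumerate a = 1..10, b in [-a, a]:
  a=1: (1, 0, 85)  [1]
  a=2: (2, 2, 43)  [1]
  a=3..4: none
  a=5: (5, 0, 17)  [1]
  a=6..9: none
  a=10: (10, 10, 11)  [1]
Total reduced forms: 1 + 1 + 1 + 1 = 4
h = 4

4


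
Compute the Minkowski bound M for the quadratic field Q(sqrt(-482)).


d = -482, d mod 4 = 2, so disc(K) = 4d = -1928; |disc(K)| = 1928
Imaginary quadratic field, so n = 2, s = r2 = 1, r1 = 0
M = (n!/n^n) * (4/pi)^s * sqrt(|disc(K)|) = (2!/2^2) * (4/pi)^1 * sqrt(1928)
= 0.5 * 1.273240 * 43.908997
= 27.9533

27.9533


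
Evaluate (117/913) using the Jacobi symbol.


Compute (117/913) via quadratic reciprocity:
  reciprocity: (117/913) -> +(913/117)
  reduce: (94/117)
  pull out 2: (2/117) = -1  (since 117 mod 8 = 5)
  reciprocity: (47/117) -> +(117/47)
  reduce: (23/47)
  reciprocity: (23/47) -> -(47/23)
  reduce: (1/23)
  (1/23) = 1
Product of signs = 1

1


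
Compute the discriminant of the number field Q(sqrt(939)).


For K = Q(sqrt(d)) with d squarefree: disc(K) = d if d = 1 mod 4, and disc(K) = 4d if d = 2 or 3 mod 4.
Here d = 939, and d mod 4 = 3.
d = 3 mod 4, not 1 (O_K = Z[sqrt(d)]), so disc(K) = 4d = 4 * (939) = 3756

3756


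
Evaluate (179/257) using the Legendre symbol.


p = 257 is prime, so compute (179/257) with the reciprocity algorithm (Jacobi-symbol steps: pull out 2s via (2/n), flip via reciprocity, reduce):
  reciprocity: (179/257) -> +(257/179)
  reduce: (78/179)
  pull out 2: (2/179) = -1  (since 179 mod 8 = 3)
  reciprocity: (39/179) -> -(179/39)
  reduce: (23/39)
  reciprocity: (23/39) -> -(39/23)
  reduce: (16/23)
  pull out 2: (2/23) = +1  (since 23 mod 8 = 7)
  pull out 2: (2/23) = +1  (since 23 mod 8 = 7)
  pull out 2: (2/23) = +1  (since 23 mod 8 = 7)
  pull out 2: (2/23) = +1  (since 23 mod 8 = 7)
  (1/23) = 1
Product of signs = -1
(179/257) = -1

-1


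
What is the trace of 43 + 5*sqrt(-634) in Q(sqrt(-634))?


Tr(a + b*sqrt(d)) = (a + b*sqrt(d)) + (a - b*sqrt(d)) = 2a
= 2 * (43)
= 86

86


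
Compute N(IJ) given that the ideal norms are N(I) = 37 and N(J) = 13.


N(IJ) = N(I) * N(J)
= 37 * 13
= 481

481


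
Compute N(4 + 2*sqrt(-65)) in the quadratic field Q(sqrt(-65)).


N(a + b*sqrt(d)) = a^2 - d*b^2
= (4)^2 - (-65)*(2)^2
= 16 + 260
= 276

276


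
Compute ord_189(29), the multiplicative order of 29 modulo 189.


We want ord_189(29), the smallest k >= 1 with 29^k = 1 mod 189.
n = 189 = 3^3 * 7, phi(189) = 108; the order divides phi(n).
Divisors of 108: 1, 2, 3, 4, 6, 9, 12, 18, 27, 36, 54, 108
Repeated squaring mod 189: 29^1 = 29, 29^2 = 85, 29^4 = 43, 29^8 = 148, 29^16 = 169, 29^32 = 22, 29^64 = 106
Test divisors in increasing order:
  k=1: 29^1 = 29 mod 189
  k=2: 29^2 = 85 mod 189
  k=3: 29^3 = 85 * 29 = 8 mod 189
  k=4: 29^4 = 43 mod 189
  k=6: 29^6 = 43 * 85 = 64 mod 189
  k=9: 29^9 = 148 * 29 = 134 mod 189
  k=12: 29^12 = 148 * 43 = 127 mod 189
  k=18: 29^18 = 169 * 85 = 1 mod 189  <- first divisor giving 1
Order = 18

18


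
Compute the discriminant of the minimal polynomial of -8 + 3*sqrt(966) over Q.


The element -8 + 3*sqrt(966) has minimal polynomial:
x^2 + 16*x - 8630
Discriminant = (16)^2 - 4*(-8630)
= 256 + 34520
= 34776

34776


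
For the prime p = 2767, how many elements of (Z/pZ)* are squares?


For prime p, the number of non-zero quadratic residues is (p-1)/2.
= (2767-1)/2
= 1383

1383


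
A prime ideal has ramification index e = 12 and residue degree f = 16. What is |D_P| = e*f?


|D_P| = e * f
= 12 * 16
= 192

192


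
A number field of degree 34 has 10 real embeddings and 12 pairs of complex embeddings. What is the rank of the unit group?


By Dirichlet's unit theorem:
rank = r1 + r2 - 1
= 10 + 12 - 1
= 21

21


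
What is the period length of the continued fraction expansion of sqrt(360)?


Run the CF algorithm for sqrt(360).
a_0 = floor(sqrt(360)) = 18; set m_0=0, q_0=1.
Recurrence: m' = q*a - m,  q' = (d - m'^2)/q,  a' = floor((a_0 + m')/q').
  step 1: m=18, q=36, a=1
  step 2: m=18, q=1, a=36
a_2 = 2*a_0 = 36, so the period closes here.
sqrt(360) = [18; 1, 36]
Period length = 2

2


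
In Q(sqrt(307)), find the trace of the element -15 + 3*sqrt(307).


Tr(a + b*sqrt(d)) = (a + b*sqrt(d)) + (a - b*sqrt(d)) = 2a
= 2 * (-15)
= -30

-30


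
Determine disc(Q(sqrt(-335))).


For K = Q(sqrt(d)) with d squarefree: disc(K) = d if d = 1 mod 4, and disc(K) = 4d if d = 2 or 3 mod 4.
Here d = -335, and d mod 4 = 1.
d = 1 mod 4 (O_K = Z[(1+sqrt(d))/2]), so disc(K) = d = -335

-335


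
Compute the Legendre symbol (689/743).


p = 743 is prime, so compute (689/743) with the reciprocity algorithm (Jacobi-symbol steps: pull out 2s via (2/n), flip via reciprocity, reduce):
  reciprocity: (689/743) -> +(743/689)
  reduce: (54/689)
  pull out 2: (2/689) = +1  (since 689 mod 8 = 1)
  reciprocity: (27/689) -> +(689/27)
  reduce: (14/27)
  pull out 2: (2/27) = -1  (since 27 mod 8 = 3)
  reciprocity: (7/27) -> -(27/7)
  reduce: (6/7)
  pull out 2: (2/7) = +1  (since 7 mod 8 = 7)
  reciprocity: (3/7) -> -(7/3)
  reduce: (1/3)
  (1/3) = 1
Product of signs = -1
(689/743) = -1

-1


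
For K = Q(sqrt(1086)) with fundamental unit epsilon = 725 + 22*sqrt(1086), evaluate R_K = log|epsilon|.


epsilon = 725 + 22*sqrt(1086)
= 1449.9993
R = ln(1449.9993)
= 7.2793

7.2793


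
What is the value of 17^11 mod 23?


p = 23 is prime and the exponent is (p-1)/2 = 11, so by Euler's criterion 17^11 = (17/23) = +1 or -1 mod 23.
Compute by square-and-multiply:
  11 = 8 + 2 + 1 (binary 1011)
  Repeated squaring mod 23: 17^1 = 17, 17^2 = 13, 17^4 = 8, 17^8 = 18
  17^11 = 17^8 * 17^2 * 17^1 = 18 * 13 * 17 mod 23
    18 * 13 = 234 = 4 mod 23
    4 * 17 = 68 = 22 mod 23
  17^11 = 22 mod 23
Result 22 = p - 1 = -1 mod 23: 17 is a quadratic non-residue mod 23. As a residue in [0, p-1] the value is 22.
17^11 mod 23 = 22

22


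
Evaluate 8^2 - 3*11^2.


x^2 - d*y^2
= 8^2 - 3*11^2
= 64 - 363
= -299

-299


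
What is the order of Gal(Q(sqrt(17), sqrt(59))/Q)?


The 2 square roots of distinct primes are multiplicatively independent over Q,
so [K:Q] = 2^2 and Gal(K/Q) is isomorphic to (Z/2Z)^2.
|Gal| = 2^2 = 4

4


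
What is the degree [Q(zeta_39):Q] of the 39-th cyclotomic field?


The degree equals Euler's totient phi(39).
39 = 3 * 13
phi(39) = 24

24


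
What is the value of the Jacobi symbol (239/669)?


Compute (239/669) via quadratic reciprocity:
  reciprocity: (239/669) -> +(669/239)
  reduce: (191/239)
  reciprocity: (191/239) -> -(239/191)
  reduce: (48/191)
  pull out 2: (2/191) = +1  (since 191 mod 8 = 7)
  pull out 2: (2/191) = +1  (since 191 mod 8 = 7)
  pull out 2: (2/191) = +1  (since 191 mod 8 = 7)
  pull out 2: (2/191) = +1  (since 191 mod 8 = 7)
  reciprocity: (3/191) -> -(191/3)
  reduce: (2/3)
  pull out 2: (2/3) = -1  (since 3 mod 8 = 3)
  (1/3) = 1
Product of signs = -1

-1


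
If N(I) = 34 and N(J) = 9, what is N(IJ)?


N(IJ) = N(I) * N(J)
= 34 * 9
= 306

306


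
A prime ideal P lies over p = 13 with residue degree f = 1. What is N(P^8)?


N(P^a) = p^(a*f)
= 13^(8*1)
= 13^8
= 815730721

815730721


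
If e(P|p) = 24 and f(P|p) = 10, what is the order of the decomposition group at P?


|D_P| = e * f
= 24 * 10
= 240

240


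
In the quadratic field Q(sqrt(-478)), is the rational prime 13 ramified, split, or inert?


K = Q(sqrt(-478)). Since d mod 4 = 2, disc(K) = -1912.
Check p | disc: -1912 mod 13 = 12.
p does not divide disc. Compute Legendre symbol (d/p):
3^((13-1)/2) mod 13 = 1
(d/p) = 1, so p splits: (p) = P*P' with e=1, f=1, g=2.
Therefore p is split.

split


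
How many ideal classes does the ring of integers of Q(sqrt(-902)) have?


K = Q(sqrt(-902)). d mod 4 = 2, so D = disc(K) = 4d = -3608
h(K) equals the number of primitive reduced positive-definite forms (a, b, c) = a*x^2 + b*x*y + c*y^2 with b^2 - 4ac = D,
where reduced means |b| <= a <= c, with b >= 0 whenever |b| = a or a = c, and primitive means gcd(a, b, c) = 1.
Reduced forces 3a^2 <= |D| = 3608, so 1 <= a <= 34; b must have the parity of D, and c = (b^2 - D)/(4a) must be an integer >= a.
Enumerate a = 1..34, b in [-a, a]:
  a=1: (1, 0, 902)  [1]
  a=2: (2, 0, 451)  [1]
  a=3: (3, -2, 301), (3, 2, 301)  [2]
  a=4..5: none
  a=6: (6, -4, 151), (6, 4, 151)  [2]
  a=7: (7, -2, 129), (7, 2, 129)  [2]
  a=8: none
  a=9: (9, -8, 102), (9, 8, 102)  [2]
  a=10: none
  a=11: (11, 0, 82)  [1]
  a=12..13: none
  a=14: (14, -12, 67), (14, 12, 67)  [2]
  a=15..16: none
  a=17: (17, -8, 54), (17, 8, 54)  [2]
  a=18: (18, -8, 51), (18, 8, 51)  [2]
  a=19..20: none
  a=21: (21, -16, 46), (21, -2, 43), (21, 2, 43), (21, 16, 46)  [4]
  a=22: (22, 0, 41)  [1]
  a=23: (23, -16, 42), (23, 16, 42)  [2]
  a=24..26: none
  a=27: (27, -8, 34), (27, 8, 34)  [2]
  a=28..30: none
  a=31: (31, -22, 33), (31, 22, 33)  [2]
  a=32..34: none
Total reduced forms: 1 + 1 + 2 + 2 + 2 + 2 + 1 + 2 + 2 + 2 + 4 + 1 + 2 + 2 + 2 = 28
h = 28

28


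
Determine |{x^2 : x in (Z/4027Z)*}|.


For prime p, the number of non-zero quadratic residues is (p-1)/2.
= (4027-1)/2
= 2013

2013


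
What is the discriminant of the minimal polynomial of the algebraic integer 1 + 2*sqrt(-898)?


The element 1 + 2*sqrt(-898) has minimal polynomial:
x^2 - 2*x + 3593
Discriminant = (-2)^2 - 4*(3593)
= 4 - 14372
= -14368

-14368


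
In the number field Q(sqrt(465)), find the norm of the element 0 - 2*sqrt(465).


N(a + b*sqrt(d)) = a^2 - d*b^2
= (0)^2 - (465)*(-2)^2
= 0 - 1860
= -1860

-1860


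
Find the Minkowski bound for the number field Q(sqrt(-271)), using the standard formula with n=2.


d = -271, d mod 4 = 1, so disc(K) = d = -271; |disc(K)| = 271
Imaginary quadratic field, so n = 2, s = r2 = 1, r1 = 0
M = (n!/n^n) * (4/pi)^s * sqrt(|disc(K)|) = (2!/2^2) * (4/pi)^1 * sqrt(271)
= 0.5 * 1.273240 * 16.462078
= 10.4801

10.4801


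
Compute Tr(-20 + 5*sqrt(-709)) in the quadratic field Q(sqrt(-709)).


Tr(a + b*sqrt(d)) = (a + b*sqrt(d)) + (a - b*sqrt(d)) = 2a
= 2 * (-20)
= -40

-40


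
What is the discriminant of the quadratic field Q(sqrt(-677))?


For K = Q(sqrt(d)) with d squarefree: disc(K) = d if d = 1 mod 4, and disc(K) = 4d if d = 2 or 3 mod 4.
Here d = -677, and d mod 4 = 3.
d = 3 mod 4, not 1 (O_K = Z[sqrt(d)]), so disc(K) = 4d = 4 * (-677) = -2708

-2708


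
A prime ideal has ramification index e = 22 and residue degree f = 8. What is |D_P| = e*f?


|D_P| = e * f
= 22 * 8
= 176

176


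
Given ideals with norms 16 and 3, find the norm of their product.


N(IJ) = N(I) * N(J)
= 16 * 3
= 48

48


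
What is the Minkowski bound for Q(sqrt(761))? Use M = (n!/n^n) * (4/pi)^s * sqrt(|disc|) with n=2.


d = 761, d mod 4 = 1, so disc(K) = d = 761; |disc(K)| = 761
Real quadratic field, so n = 2, s = r2 = 0, r1 = 2
M = (n!/n^n) * (4/pi)^s * sqrt(|disc(K)|) = (2!/2^2) * (4/pi)^0 * sqrt(761)
= 0.5 * 1.000000 * 27.586228
= 13.7931

13.7931


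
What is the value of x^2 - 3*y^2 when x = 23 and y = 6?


x^2 - d*y^2
= 23^2 - 3*6^2
= 529 - 108
= 421

421


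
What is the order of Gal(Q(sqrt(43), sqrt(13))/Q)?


The 2 square roots of distinct primes are multiplicatively independent over Q,
so [K:Q] = 2^2 and Gal(K/Q) is isomorphic to (Z/2Z)^2.
|Gal| = 2^2 = 4

4


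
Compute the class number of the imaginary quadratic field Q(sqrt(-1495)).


K = Q(sqrt(-1495)). d mod 4 = 1, so D = disc(K) = d = -1495
h(K) equals the number of primitive reduced positive-definite forms (a, b, c) = a*x^2 + b*x*y + c*y^2 with b^2 - 4ac = D,
where reduced means |b| <= a <= c, with b >= 0 whenever |b| = a or a = c, and primitive means gcd(a, b, c) = 1.
Reduced forces 3a^2 <= |D| = 1495, so 1 <= a <= 22; b must have the parity of D, and c = (b^2 - D)/(4a) must be an integer >= a.
Enumerate a = 1..22, b in [-a, a]:
  a=1: (1, 1, 374)  [1]
  a=2: (2, -1, 187), (2, 1, 187)  [2]
  a=3: none
  a=4: (4, -3, 94), (4, 3, 94)  [2]
  a=5: (5, 5, 76)  [1]
  a=6..7: none
  a=8: (8, -3, 47), (8, 3, 47)  [2]
  a=9: none
  a=10: (10, -5, 38), (10, 5, 38)  [2]
  a=11: (11, -1, 34), (11, 1, 34)  [2]
  a=12: none
  a=13: (13, 13, 32)  [1]
  a=14..15: none
  a=16: (16, -13, 26), (16, 13, 26)  [2]
  a=17: (17, -1, 22), (17, 1, 22)  [2]
  a=18: none
  a=19: (19, -5, 20), (19, 5, 20)  [2]
  a=20..21: none
  a=22: (22, 21, 22)  [1]
Total reduced forms: 1 + 2 + 2 + 1 + 2 + 2 + 2 + 1 + 2 + 2 + 2 + 1 = 20
h = 20

20


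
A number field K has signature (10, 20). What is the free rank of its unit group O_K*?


By Dirichlet's unit theorem:
rank = r1 + r2 - 1
= 10 + 20 - 1
= 29

29


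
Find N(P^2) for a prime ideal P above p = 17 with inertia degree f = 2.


N(P^a) = p^(a*f)
= 17^(2*2)
= 17^4
= 83521

83521


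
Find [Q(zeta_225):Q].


The degree equals Euler's totient phi(225).
225 = 3^2 * 5^2
phi(225) = 120

120


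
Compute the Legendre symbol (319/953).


p = 953 is prime, so compute (319/953) with the reciprocity algorithm (Jacobi-symbol steps: pull out 2s via (2/n), flip via reciprocity, reduce):
  reciprocity: (319/953) -> +(953/319)
  reduce: (315/319)
  reciprocity: (315/319) -> -(319/315)
  reduce: (4/315)
  pull out 2: (2/315) = -1  (since 315 mod 8 = 3)
  pull out 2: (2/315) = -1  (since 315 mod 8 = 3)
  (1/315) = 1
Product of signs = -1
(319/953) = -1

-1


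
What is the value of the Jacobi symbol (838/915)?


Compute (838/915) via quadratic reciprocity:
  pull out 2: (2/915) = -1  (since 915 mod 8 = 3)
  reciprocity: (419/915) -> -(915/419)
  reduce: (77/419)
  reciprocity: (77/419) -> +(419/77)
  reduce: (34/77)
  pull out 2: (2/77) = -1  (since 77 mod 8 = 5)
  reciprocity: (17/77) -> +(77/17)
  reduce: (9/17)
  reciprocity: (9/17) -> +(17/9)
  reduce: (8/9)
  pull out 2: (2/9) = +1  (since 9 mod 8 = 1)
  pull out 2: (2/9) = +1  (since 9 mod 8 = 1)
  pull out 2: (2/9) = +1  (since 9 mod 8 = 1)
  (1/9) = 1
Product of signs = -1

-1


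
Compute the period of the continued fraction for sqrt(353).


Run the CF algorithm for sqrt(353).
a_0 = floor(sqrt(353)) = 18; set m_0=0, q_0=1.
Recurrence: m' = q*a - m,  q' = (d - m'^2)/q,  a' = floor((a_0 + m')/q').
  step 1: m=18, q=29, a=1
  step 2: m=11, q=8, a=3
  step 3: m=13, q=23, a=1
  step 4: m=10, q=11, a=2
  step 5: m=12, q=19, a=1
  step 6: m=7, q=16, a=1
  step 7: m=9, q=17, a=1
  step 8: m=8, q=17, a=1
  step 9: m=9, q=16, a=1
  step 10: m=7, q=19, a=1
  step 11: m=12, q=11, a=2
  step 12: m=10, q=23, a=1
  step 13: m=13, q=8, a=3
  step 14: m=11, q=29, a=1
  step 15: m=18, q=1, a=36
a_15 = 2*a_0 = 36, so the period closes here.
sqrt(353) = [18; 1, 3, 1, 2, 1, 1, 1, 1, 1, 1, 2, 1, 3, 1, 36]
Period length = 15

15


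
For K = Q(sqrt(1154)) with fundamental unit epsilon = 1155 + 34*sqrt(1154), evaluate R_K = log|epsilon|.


epsilon = 1155 + 34*sqrt(1154)
= 2309.9996
R = ln(2309.9996)
= 7.7450

7.7450


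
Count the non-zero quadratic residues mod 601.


For prime p, the number of non-zero quadratic residues is (p-1)/2.
= (601-1)/2
= 300

300


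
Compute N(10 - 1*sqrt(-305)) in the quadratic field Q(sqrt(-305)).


N(a + b*sqrt(d)) = a^2 - d*b^2
= (10)^2 - (-305)*(-1)^2
= 100 + 305
= 405

405


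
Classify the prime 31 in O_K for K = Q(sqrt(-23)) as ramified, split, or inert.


K = Q(sqrt(-23)). Since d mod 4 = 1, disc(K) = -23.
Check p | disc: -23 mod 31 = 8.
p does not divide disc. Compute Legendre symbol (d/p):
8^((31-1)/2) mod 31 = 1
(d/p) = 1, so p splits: (p) = P*P' with e=1, f=1, g=2.
Therefore p is split.

split


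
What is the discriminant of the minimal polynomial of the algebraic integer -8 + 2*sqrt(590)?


The element -8 + 2*sqrt(590) has minimal polynomial:
x^2 + 16*x - 2296
Discriminant = (16)^2 - 4*(-2296)
= 256 + 9184
= 9440

9440


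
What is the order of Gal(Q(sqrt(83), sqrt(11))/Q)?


The 2 square roots of distinct primes are multiplicatively independent over Q,
so [K:Q] = 2^2 and Gal(K/Q) is isomorphic to (Z/2Z)^2.
|Gal| = 2^2 = 4

4


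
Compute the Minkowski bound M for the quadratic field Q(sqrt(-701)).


d = -701, d mod 4 = 3, so disc(K) = 4d = -2804; |disc(K)| = 2804
Imaginary quadratic field, so n = 2, s = r2 = 1, r1 = 0
M = (n!/n^n) * (4/pi)^s * sqrt(|disc(K)|) = (2!/2^2) * (4/pi)^1 * sqrt(2804)
= 0.5 * 1.273240 * 52.952809
= 33.7108

33.7108


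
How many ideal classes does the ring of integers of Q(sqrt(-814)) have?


K = Q(sqrt(-814)). d mod 4 = 2, so D = disc(K) = 4d = -3256
h(K) equals the number of primitive reduced positive-definite forms (a, b, c) = a*x^2 + b*x*y + c*y^2 with b^2 - 4ac = D,
where reduced means |b| <= a <= c, with b >= 0 whenever |b| = a or a = c, and primitive means gcd(a, b, c) = 1.
Reduced forces 3a^2 <= |D| = 3256, so 1 <= a <= 32; b must have the parity of D, and c = (b^2 - D)/(4a) must be an integer >= a.
Enumerate a = 1..32, b in [-a, a]:
  a=1: (1, 0, 814)  [1]
  a=2: (2, 0, 407)  [1]
  a=3..4: none
  a=5: (5, -2, 163), (5, 2, 163)  [2]
  a=6..9: none
  a=10: (10, -8, 83), (10, 8, 83)  [2]
  a=11: (11, 0, 74)  [1]
  a=12..16: none
  a=17: (17, -12, 50), (17, 12, 50)  [2]
  a=18..21: none
  a=22: (22, 0, 37)  [1]
  a=23..24: none
  a=25: (25, -12, 34), (25, 12, 34)  [2]
  a=26..32: none
Total reduced forms: 1 + 1 + 2 + 2 + 1 + 2 + 1 + 2 = 12
h = 12

12


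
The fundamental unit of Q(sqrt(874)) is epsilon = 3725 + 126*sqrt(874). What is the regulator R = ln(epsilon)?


epsilon = 3725 + 126*sqrt(874)
= 7449.9999
R = ln(7449.9999)
= 8.9160

8.9160


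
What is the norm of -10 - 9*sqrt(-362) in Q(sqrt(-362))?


N(a + b*sqrt(d)) = a^2 - d*b^2
= (-10)^2 - (-362)*(-9)^2
= 100 + 29322
= 29422

29422


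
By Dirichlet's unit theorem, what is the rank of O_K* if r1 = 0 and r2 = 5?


By Dirichlet's unit theorem:
rank = r1 + r2 - 1
= 0 + 5 - 1
= 4

4


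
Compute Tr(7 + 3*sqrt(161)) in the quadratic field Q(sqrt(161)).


Tr(a + b*sqrt(d)) = (a + b*sqrt(d)) + (a - b*sqrt(d)) = 2a
= 2 * (7)
= 14

14


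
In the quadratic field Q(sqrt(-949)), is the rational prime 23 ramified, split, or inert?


K = Q(sqrt(-949)). Since d mod 4 = 3, disc(K) = -3796.
Check p | disc: -3796 mod 23 = 22.
p does not divide disc. Compute Legendre symbol (d/p):
17^((23-1)/2) mod 23 = -1
(d/p) = -1, so p is inert: (p) stays prime with e=1, f=2, g=1.
Therefore p is inert.

inert


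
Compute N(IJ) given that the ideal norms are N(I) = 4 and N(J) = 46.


N(IJ) = N(I) * N(J)
= 4 * 46
= 184

184


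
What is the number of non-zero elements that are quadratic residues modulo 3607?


For prime p, the number of non-zero quadratic residues is (p-1)/2.
= (3607-1)/2
= 1803

1803


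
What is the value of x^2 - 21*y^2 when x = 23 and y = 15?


x^2 - d*y^2
= 23^2 - 21*15^2
= 529 - 4725
= -4196

-4196


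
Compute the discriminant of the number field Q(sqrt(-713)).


For K = Q(sqrt(d)) with d squarefree: disc(K) = d if d = 1 mod 4, and disc(K) = 4d if d = 2 or 3 mod 4.
Here d = -713, and d mod 4 = 3.
d = 3 mod 4, not 1 (O_K = Z[sqrt(d)]), so disc(K) = 4d = 4 * (-713) = -2852

-2852


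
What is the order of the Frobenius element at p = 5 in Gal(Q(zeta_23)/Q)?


The Frobenius at p in Gal(Q(zeta_n)/Q) = (Z/nZ)* is the class of p, so its order is ord_23(5), the smallest k >= 1 with 5^k = 1 mod 23.
n = 23 = 23, phi(23) = 22; the order divides phi(n).
Divisors of 22: 1, 2, 11, 22
Repeated squaring mod 23: 5^1 = 5, 5^2 = 2, 5^4 = 4, 5^8 = 16, 5^16 = 3
Test divisors in increasing order:
  k=1: 5^1 = 5 mod 23
  k=2: 5^2 = 2 mod 23
  k=11: 5^11 = 16 * 2 * 5 = 22 mod 23
  k=22: 5^22 = 3 * 4 * 2 = 1 mod 23  <- first divisor giving 1
Order = 22

22


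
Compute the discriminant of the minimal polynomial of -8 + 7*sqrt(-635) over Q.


The element -8 + 7*sqrt(-635) has minimal polynomial:
x^2 + 16*x + 31179
Discriminant = (16)^2 - 4*(31179)
= 256 - 124716
= -124460

-124460


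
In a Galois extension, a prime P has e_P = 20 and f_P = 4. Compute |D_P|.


|D_P| = e * f
= 20 * 4
= 80

80


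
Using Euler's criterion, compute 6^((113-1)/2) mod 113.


p = 113 is prime and the exponent is (p-1)/2 = 56, so by Euler's criterion 6^56 = (6/113) = +1 or -1 mod 113.
Compute by square-and-multiply:
  56 = 32 + 16 + 8 (binary 111000)
  Repeated squaring mod 113: 6^1 = 6, 6^2 = 36, 6^4 = 53, 6^8 = 97, 6^16 = 30, 6^32 = 109
  6^56 = 6^32 * 6^16 * 6^8 = 109 * 30 * 97 mod 113
    109 * 30 = 3270 = 106 mod 113
    106 * 97 = 10282 = 112 mod 113
  6^56 = 112 mod 113
Result 112 = p - 1 = -1 mod 113: 6 is a quadratic non-residue mod 113. As a residue in [0, p-1] the value is 112.
6^56 mod 113 = 112

112


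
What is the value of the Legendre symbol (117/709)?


p = 709 is prime, so compute (117/709) with the reciprocity algorithm (Jacobi-symbol steps: pull out 2s via (2/n), flip via reciprocity, reduce):
  reciprocity: (117/709) -> +(709/117)
  reduce: (7/117)
  reciprocity: (7/117) -> +(117/7)
  reduce: (5/7)
  reciprocity: (5/7) -> +(7/5)
  reduce: (2/5)
  pull out 2: (2/5) = -1  (since 5 mod 8 = 5)
  (1/5) = 1
Product of signs = -1
(117/709) = -1

-1


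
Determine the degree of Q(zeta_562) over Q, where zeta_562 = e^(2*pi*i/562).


The degree equals Euler's totient phi(562).
562 = 2 * 281
phi(562) = 280

280


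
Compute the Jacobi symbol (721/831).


Compute (721/831) via quadratic reciprocity:
  reciprocity: (721/831) -> +(831/721)
  reduce: (110/721)
  pull out 2: (2/721) = +1  (since 721 mod 8 = 1)
  reciprocity: (55/721) -> +(721/55)
  reduce: (6/55)
  pull out 2: (2/55) = +1  (since 55 mod 8 = 7)
  reciprocity: (3/55) -> -(55/3)
  reduce: (1/3)
  (1/3) = 1
Product of signs = -1

-1


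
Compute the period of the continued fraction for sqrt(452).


Run the CF algorithm for sqrt(452).
a_0 = floor(sqrt(452)) = 21; set m_0=0, q_0=1.
Recurrence: m' = q*a - m,  q' = (d - m'^2)/q,  a' = floor((a_0 + m')/q').
  step 1: m=21, q=11, a=3
  step 2: m=12, q=28, a=1
  step 3: m=16, q=7, a=5
  step 4: m=19, q=13, a=3
  step 5: m=20, q=4, a=10
  step 6: m=20, q=13, a=3
  step 7: m=19, q=7, a=5
  step 8: m=16, q=28, a=1
  step 9: m=12, q=11, a=3
  step 10: m=21, q=1, a=42
a_10 = 2*a_0 = 42, so the period closes here.
sqrt(452) = [21; 3, 1, 5, 3, 10, 3, 5, 1, 3, 42]
Period length = 10

10


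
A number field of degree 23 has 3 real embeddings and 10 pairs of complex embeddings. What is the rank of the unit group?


By Dirichlet's unit theorem:
rank = r1 + r2 - 1
= 3 + 10 - 1
= 12

12


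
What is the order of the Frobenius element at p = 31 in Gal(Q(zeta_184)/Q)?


The Frobenius at p in Gal(Q(zeta_n)/Q) = (Z/nZ)* is the class of p, so its order is ord_184(31), the smallest k >= 1 with 31^k = 1 mod 184.
n = 184 = 2^3 * 23, phi(184) = 88; the order divides phi(n).
Divisors of 88: 1, 2, 4, 8, 11, 22, 44, 88
Repeated squaring mod 184: 31^1 = 31, 31^2 = 41, 31^4 = 25, 31^8 = 73, 31^16 = 177, 31^32 = 49, 31^64 = 9
Test divisors in increasing order:
  k=1: 31^1 = 31 mod 184
  k=2: 31^2 = 41 mod 184
  k=4: 31^4 = 25 mod 184
  k=8: 31^8 = 73 mod 184
  k=11: 31^11 = 73 * 41 * 31 = 47 mod 184
  k=22: 31^22 = 177 * 25 * 41 = 1 mod 184  <- first divisor giving 1
Order = 22

22


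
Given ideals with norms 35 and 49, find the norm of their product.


N(IJ) = N(I) * N(J)
= 35 * 49
= 1715

1715


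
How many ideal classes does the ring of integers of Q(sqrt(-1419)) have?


K = Q(sqrt(-1419)). d mod 4 = 1, so D = disc(K) = d = -1419
h(K) equals the number of primitive reduced positive-definite forms (a, b, c) = a*x^2 + b*x*y + c*y^2 with b^2 - 4ac = D,
where reduced means |b| <= a <= c, with b >= 0 whenever |b| = a or a = c, and primitive means gcd(a, b, c) = 1.
Reduced forces 3a^2 <= |D| = 1419, so 1 <= a <= 21; b must have the parity of D, and c = (b^2 - D)/(4a) must be an integer >= a.
Enumerate a = 1..21, b in [-a, a]:
  a=1: (1, 1, 355)  [1]
  a=2: none
  a=3: (3, 3, 119)  [1]
  a=4: none
  a=5: (5, -1, 71), (5, 1, 71)  [2]
  a=6: none
  a=7: (7, -3, 51), (7, 3, 51)  [2]
  a=8..10: none
  a=11: (11, 11, 35)  [1]
  a=12..14: none
  a=15: (15, -9, 25), (15, 9, 25)  [2]
  a=16: none
  a=17: (17, -3, 21), (17, 3, 21)  [2]
  a=18: none
  a=19: (19, 5, 19)  [1]
  a=20..21: none
Total reduced forms: 1 + 1 + 2 + 2 + 1 + 2 + 2 + 1 = 12
h = 12

12


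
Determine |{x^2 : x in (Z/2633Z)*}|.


For prime p, the number of non-zero quadratic residues is (p-1)/2.
= (2633-1)/2
= 1316

1316


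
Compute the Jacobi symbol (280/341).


Compute (280/341) via quadratic reciprocity:
  pull out 2: (2/341) = -1  (since 341 mod 8 = 5)
  pull out 2: (2/341) = -1  (since 341 mod 8 = 5)
  pull out 2: (2/341) = -1  (since 341 mod 8 = 5)
  reciprocity: (35/341) -> +(341/35)
  reduce: (26/35)
  pull out 2: (2/35) = -1  (since 35 mod 8 = 3)
  reciprocity: (13/35) -> +(35/13)
  reduce: (9/13)
  reciprocity: (9/13) -> +(13/9)
  reduce: (4/9)
  pull out 2: (2/9) = +1  (since 9 mod 8 = 1)
  pull out 2: (2/9) = +1  (since 9 mod 8 = 1)
  (1/9) = 1
Product of signs = 1

1


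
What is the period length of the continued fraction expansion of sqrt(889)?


Run the CF algorithm for sqrt(889).
a_0 = floor(sqrt(889)) = 29; set m_0=0, q_0=1.
Recurrence: m' = q*a - m,  q' = (d - m'^2)/q,  a' = floor((a_0 + m')/q').
  step 1: m=29, q=48, a=1
  step 2: m=19, q=11, a=4
  step 3: m=25, q=24, a=2
  step 4: m=23, q=15, a=3
  step 5: m=22, q=27, a=1
  step 6: m=5, q=32, a=1
  step 7: m=27, q=5, a=11
  step 8: m=28, q=21, a=2
  step 9: m=14, q=33, a=1
  step 10: m=19, q=16, a=3
  step 11: m=29, q=3, a=19
  step 12: m=28, q=35, a=1
  step 13: m=7, q=24, a=1
  step 14: m=17, q=25, a=1
  step 15: m=8, q=33, a=1
  step 16: m=25, q=8, a=6
  step 17: m=23, q=45, a=1
  step 18: m=22, q=9, a=5
  step 19: m=23, q=40, a=1
  step 20: m=17, q=15, a=3
  step 21: m=28, q=7, a=8
  step 22: m=28, q=15, a=3
  step 23: m=17, q=40, a=1
  step 24: m=23, q=9, a=5
  step 25: m=22, q=45, a=1
  step 26: m=23, q=8, a=6
  step 27: m=25, q=33, a=1
  step 28: m=8, q=25, a=1
  step 29: m=17, q=24, a=1
  step 30: m=7, q=35, a=1
  step 31: m=28, q=3, a=19
  step 32: m=29, q=16, a=3
  step 33: m=19, q=33, a=1
  step 34: m=14, q=21, a=2
  step 35: m=28, q=5, a=11
  step 36: m=27, q=32, a=1
  step 37: m=5, q=27, a=1
  step 38: m=22, q=15, a=3
  step 39: m=23, q=24, a=2
  step 40: m=25, q=11, a=4
  step 41: m=19, q=48, a=1
  step 42: m=29, q=1, a=58
a_42 = 2*a_0 = 58, so the period closes here.
sqrt(889) = [29; 1, 4, 2, 3, 1, 1, 11, 2, 1, 3, 19, 1, 1, 1, 1, 6, 1, 5, 1, 3, 8, 3, 1, 5, 1, 6, 1, 1, 1, 1, 19, 3, 1, 2, 11, 1, 1, 3, 2, 4, 1, 58]
Period length = 42

42


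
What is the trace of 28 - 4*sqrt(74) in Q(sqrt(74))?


Tr(a + b*sqrt(d)) = (a + b*sqrt(d)) + (a - b*sqrt(d)) = 2a
= 2 * (28)
= 56

56


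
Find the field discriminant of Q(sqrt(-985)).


For K = Q(sqrt(d)) with d squarefree: disc(K) = d if d = 1 mod 4, and disc(K) = 4d if d = 2 or 3 mod 4.
Here d = -985, and d mod 4 = 3.
d = 3 mod 4, not 1 (O_K = Z[sqrt(d)]), so disc(K) = 4d = 4 * (-985) = -3940

-3940


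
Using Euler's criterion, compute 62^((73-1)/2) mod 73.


p = 73 is prime and the exponent is (p-1)/2 = 36, so by Euler's criterion 62^36 = (62/73) = +1 or -1 mod 73.
Compute by square-and-multiply:
  36 = 32 + 4 (binary 100100)
  Repeated squaring mod 73: 62^1 = 62, 62^2 = 48, 62^4 = 41, 62^8 = 2, 62^16 = 4, 62^32 = 16
  62^36 = 62^32 * 62^4 = 16 * 41 mod 73
    16 * 41 = 656 = 72 mod 73
  62^36 = 72 mod 73
Result 72 = p - 1 = -1 mod 73: 62 is a quadratic non-residue mod 73. As a residue in [0, p-1] the value is 72.
62^36 mod 73 = 72

72


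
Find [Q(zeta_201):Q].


The degree equals Euler's totient phi(201).
201 = 3 * 67
phi(201) = 132

132


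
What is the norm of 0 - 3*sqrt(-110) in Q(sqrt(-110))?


N(a + b*sqrt(d)) = a^2 - d*b^2
= (0)^2 - (-110)*(-3)^2
= 0 + 990
= 990

990


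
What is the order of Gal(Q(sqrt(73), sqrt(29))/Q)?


The 2 square roots of distinct primes are multiplicatively independent over Q,
so [K:Q] = 2^2 and Gal(K/Q) is isomorphic to (Z/2Z)^2.
|Gal| = 2^2 = 4

4
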